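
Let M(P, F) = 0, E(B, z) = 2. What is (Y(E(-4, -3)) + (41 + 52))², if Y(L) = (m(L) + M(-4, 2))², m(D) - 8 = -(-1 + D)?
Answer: 20164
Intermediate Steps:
m(D) = 9 - D (m(D) = 8 - (-1 + D) = 8 + (1 - D) = 9 - D)
Y(L) = (9 - L)² (Y(L) = ((9 - L) + 0)² = (9 - L)²)
(Y(E(-4, -3)) + (41 + 52))² = ((-9 + 2)² + (41 + 52))² = ((-7)² + 93)² = (49 + 93)² = 142² = 20164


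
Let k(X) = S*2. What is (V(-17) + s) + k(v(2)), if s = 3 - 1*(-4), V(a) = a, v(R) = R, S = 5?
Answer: 0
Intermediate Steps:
k(X) = 10 (k(X) = 5*2 = 10)
s = 7 (s = 3 + 4 = 7)
(V(-17) + s) + k(v(2)) = (-17 + 7) + 10 = -10 + 10 = 0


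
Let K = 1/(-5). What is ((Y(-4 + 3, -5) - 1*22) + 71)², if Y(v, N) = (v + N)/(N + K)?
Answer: 425104/169 ≈ 2515.4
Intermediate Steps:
K = -⅕ ≈ -0.20000
Y(v, N) = (N + v)/(-⅕ + N) (Y(v, N) = (v + N)/(N - ⅕) = (N + v)/(-⅕ + N))
((Y(-4 + 3, -5) - 1*22) + 71)² = ((5*(-5 + (-4 + 3))/(-1 + 5*(-5)) - 1*22) + 71)² = ((5*(-5 - 1)/(-1 - 25) - 22) + 71)² = ((5*(-6)/(-26) - 22) + 71)² = ((5*(-1/26)*(-6) - 22) + 71)² = ((15/13 - 22) + 71)² = (-271/13 + 71)² = (652/13)² = 425104/169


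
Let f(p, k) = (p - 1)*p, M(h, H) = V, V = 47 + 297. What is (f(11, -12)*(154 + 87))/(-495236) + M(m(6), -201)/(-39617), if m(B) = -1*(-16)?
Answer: -610303927/9809882306 ≈ -0.062213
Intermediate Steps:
m(B) = 16
V = 344
M(h, H) = 344
f(p, k) = p*(-1 + p) (f(p, k) = (-1 + p)*p = p*(-1 + p))
(f(11, -12)*(154 + 87))/(-495236) + M(m(6), -201)/(-39617) = ((11*(-1 + 11))*(154 + 87))/(-495236) + 344/(-39617) = ((11*10)*241)*(-1/495236) + 344*(-1/39617) = (110*241)*(-1/495236) - 344/39617 = 26510*(-1/495236) - 344/39617 = -13255/247618 - 344/39617 = -610303927/9809882306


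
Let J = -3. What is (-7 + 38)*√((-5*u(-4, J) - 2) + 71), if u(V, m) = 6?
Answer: 31*√39 ≈ 193.59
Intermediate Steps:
(-7 + 38)*√((-5*u(-4, J) - 2) + 71) = (-7 + 38)*√((-5*6 - 2) + 71) = 31*√((-30 - 2) + 71) = 31*√(-32 + 71) = 31*√39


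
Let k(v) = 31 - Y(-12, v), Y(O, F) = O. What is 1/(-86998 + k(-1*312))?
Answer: -1/86955 ≈ -1.1500e-5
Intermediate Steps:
k(v) = 43 (k(v) = 31 - 1*(-12) = 31 + 12 = 43)
1/(-86998 + k(-1*312)) = 1/(-86998 + 43) = 1/(-86955) = -1/86955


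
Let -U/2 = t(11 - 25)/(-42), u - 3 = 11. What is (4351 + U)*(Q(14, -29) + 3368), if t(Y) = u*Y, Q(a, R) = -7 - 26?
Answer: 43438375/3 ≈ 1.4479e+7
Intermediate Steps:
u = 14 (u = 3 + 11 = 14)
Q(a, R) = -33
t(Y) = 14*Y
U = -28/3 (U = -2*14*(11 - 25)/(-42) = -2*14*(-14)*(-1)/42 = -(-392)*(-1)/42 = -2*14/3 = -28/3 ≈ -9.3333)
(4351 + U)*(Q(14, -29) + 3368) = (4351 - 28/3)*(-33 + 3368) = (13025/3)*3335 = 43438375/3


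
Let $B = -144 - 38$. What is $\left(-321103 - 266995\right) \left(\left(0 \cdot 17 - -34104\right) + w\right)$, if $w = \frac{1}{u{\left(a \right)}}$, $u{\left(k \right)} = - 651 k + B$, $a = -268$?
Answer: $- \frac{249683296238215}{12449} \approx -2.0057 \cdot 10^{10}$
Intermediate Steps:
$B = -182$
$u{\left(k \right)} = -182 - 651 k$ ($u{\left(k \right)} = - 651 k - 182 = -182 - 651 k$)
$w = \frac{1}{174286}$ ($w = \frac{1}{-182 - -174468} = \frac{1}{-182 + 174468} = \frac{1}{174286} \approx 5.7377 \cdot 10^{-6}$)
$\left(-321103 - 266995\right) \left(\left(0 \cdot 17 - -34104\right) + w\right) = \left(-321103 - 266995\right) \left(\left(0 \cdot 17 - -34104\right) + \frac{1}{174286}\right) = - 588098 \left(\left(0 + 34104\right) + \frac{1}{174286}\right) = - 588098 \left(34104 + \frac{1}{174286}\right) = \left(-588098\right) \frac{5943849745}{174286} = - \frac{249683296238215}{12449}$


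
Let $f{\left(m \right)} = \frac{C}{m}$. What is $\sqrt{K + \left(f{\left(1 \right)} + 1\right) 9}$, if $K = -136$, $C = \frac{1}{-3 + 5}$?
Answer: $\frac{7 i \sqrt{10}}{2} \approx 11.068 i$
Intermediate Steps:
$C = \frac{1}{2} \approx 0.5$
$f{\left(m \right)} = \frac{1}{2 m}$
$\sqrt{K + \left(f{\left(1 \right)} + 1\right) 9} = \sqrt{-136 + \left(\frac{1}{2 \cdot 1} + 1\right) 9} = \sqrt{-136 + \left(\frac{1}{2} \cdot 1 + 1\right) 9} = \sqrt{-136 + \left(\frac{1}{2} + 1\right) 9} = \sqrt{-136 + \frac{3}{2} \cdot 9} = \sqrt{-136 + \frac{27}{2}} = \sqrt{- \frac{245}{2}} = \frac{7 i \sqrt{10}}{2}$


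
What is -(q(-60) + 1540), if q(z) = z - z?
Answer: -1540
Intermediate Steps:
q(z) = 0
-(q(-60) + 1540) = -(0 + 1540) = -1*1540 = -1540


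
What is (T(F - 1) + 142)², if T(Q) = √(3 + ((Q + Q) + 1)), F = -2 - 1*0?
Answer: (142 + I*√2)² ≈ 20162.0 + 401.6*I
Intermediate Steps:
F = -2 (F = -2 + 0 = -2)
T(Q) = √(4 + 2*Q) (T(Q) = √(3 + (2*Q + 1)) = √(3 + (1 + 2*Q)) = √(4 + 2*Q))
(T(F - 1) + 142)² = (√(4 + 2*(-2 - 1)) + 142)² = (√(4 + 2*(-3)) + 142)² = (√(4 - 6) + 142)² = (√(-2) + 142)² = (I*√2 + 142)² = (142 + I*√2)²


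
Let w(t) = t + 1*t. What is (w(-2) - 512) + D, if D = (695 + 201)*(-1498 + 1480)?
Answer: -16644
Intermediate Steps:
w(t) = 2*t (w(t) = t + t = 2*t)
D = -16128 (D = 896*(-18) = -16128)
(w(-2) - 512) + D = (2*(-2) - 512) - 16128 = (-4 - 512) - 16128 = -516 - 16128 = -16644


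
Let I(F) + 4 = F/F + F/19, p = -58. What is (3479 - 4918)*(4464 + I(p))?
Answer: -121884739/19 ≈ -6.4150e+6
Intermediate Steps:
I(F) = -3 + F/19 (I(F) = -4 + (F/F + F/19) = -4 + (1 + F*(1/19)) = -4 + (1 + F/19) = -3 + F/19)
(3479 - 4918)*(4464 + I(p)) = (3479 - 4918)*(4464 + (-3 + (1/19)*(-58))) = -1439*(4464 + (-3 - 58/19)) = -1439*(4464 - 115/19) = -1439*84701/19 = -121884739/19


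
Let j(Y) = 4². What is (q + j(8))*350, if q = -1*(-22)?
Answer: 13300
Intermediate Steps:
j(Y) = 16
q = 22
(q + j(8))*350 = (22 + 16)*350 = 38*350 = 13300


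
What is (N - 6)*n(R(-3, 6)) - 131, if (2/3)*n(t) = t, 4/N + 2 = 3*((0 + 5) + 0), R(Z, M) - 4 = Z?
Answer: -1814/13 ≈ -139.54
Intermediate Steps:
R(Z, M) = 4 + Z
N = 4/13 (N = 4/(-2 + 3*((0 + 5) + 0)) = 4/(-2 + 3*(5 + 0)) = 4/(-2 + 3*5) = 4/(-2 + 15) = 4/13 ≈ 0.30769)
n(t) = 3*t/2
(N - 6)*n(R(-3, 6)) - 131 = (4/13 - 6)*(3*(4 - 3)/2) - 131 = -111/13 - 131 = -1814/13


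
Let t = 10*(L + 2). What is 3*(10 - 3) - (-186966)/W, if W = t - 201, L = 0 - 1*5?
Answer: -60705/77 ≈ -788.38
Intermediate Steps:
L = -5 (L = 0 - 5 = -5)
t = -30 (t = 10*(-5 + 2) = 10*(-3) = -30)
W = -231 (W = -30 - 201 = -231)
3*(10 - 3) - (-186966)/W = 3*(10 - 3) - (-186966)/(-231) = 3*7 - (-186966)*(-1)/231 = 21 - 306*611/231 = 21 - 62322/77 = -60705/77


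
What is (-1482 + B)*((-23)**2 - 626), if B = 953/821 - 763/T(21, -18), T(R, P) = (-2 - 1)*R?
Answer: 1052685904/7389 ≈ 1.4247e+5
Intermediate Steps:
T(R, P) = -3*R
B = 98066/7389 (B = 953/821 - 763/((-3*21)) = 953*(1/821) - 763/(-63) = 953/821 - 763*(-1/63) = 953/821 + 109/9 = 98066/7389 ≈ 13.272)
(-1482 + B)*((-23)**2 - 626) = (-1482 + 98066/7389)*((-23)**2 - 626) = -10852432*(529 - 626)/7389 = -10852432/7389*(-97) = 1052685904/7389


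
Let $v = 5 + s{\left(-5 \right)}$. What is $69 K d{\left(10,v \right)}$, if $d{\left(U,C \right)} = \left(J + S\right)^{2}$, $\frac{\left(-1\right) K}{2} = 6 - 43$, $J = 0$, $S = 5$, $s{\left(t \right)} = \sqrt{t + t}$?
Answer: $127650$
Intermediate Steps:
$s{\left(t \right)} = \sqrt{2} \sqrt{t}$ ($s{\left(t \right)} = \sqrt{2 t} = \sqrt{2} \sqrt{t}$)
$v = 5 + i \sqrt{10}$ ($v = 5 + \sqrt{2} \sqrt{-5} = 5 + \sqrt{2} i \sqrt{5} = 5 + i \sqrt{10} \approx 5.0 + 3.1623 i$)
$K = 74$ ($K = - 2 \left(6 - 43\right) = \left(-2\right) \left(-37\right) = 74$)
$d{\left(U,C \right)} = 25$ ($d{\left(U,C \right)} = \left(0 + 5\right)^{2} = 5^{2} = 25$)
$69 K d{\left(10,v \right)} = 69 \cdot 74 \cdot 25 = 5106 \cdot 25 = 127650$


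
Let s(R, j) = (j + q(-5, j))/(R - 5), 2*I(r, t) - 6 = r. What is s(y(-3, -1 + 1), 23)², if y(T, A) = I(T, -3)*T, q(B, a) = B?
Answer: 1296/361 ≈ 3.5900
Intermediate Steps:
I(r, t) = 3 + r/2
y(T, A) = T*(3 + T/2) (y(T, A) = (3 + T/2)*T = T*(3 + T/2))
s(R, j) = (-5 + j)/(-5 + R) (s(R, j) = (j - 5)/(R - 5) = (-5 + j)/(-5 + R))
s(y(-3, -1 + 1), 23)² = ((-5 + 23)/(-5 + (½)*(-3)*(6 - 3)))² = (18/(-5 + (½)*(-3)*3))² = (18/(-5 - 9/2))² = (18/(-19/2))² = (-2/19*18)² = (-36/19)² = 1296/361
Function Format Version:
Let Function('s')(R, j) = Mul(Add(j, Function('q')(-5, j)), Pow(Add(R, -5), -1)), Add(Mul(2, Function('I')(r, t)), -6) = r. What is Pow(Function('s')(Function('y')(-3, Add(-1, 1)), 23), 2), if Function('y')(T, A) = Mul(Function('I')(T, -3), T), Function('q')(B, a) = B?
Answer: Rational(1296, 361) ≈ 3.5900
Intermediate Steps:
Function('I')(r, t) = Add(3, Mul(Rational(1, 2), r))
Function('y')(T, A) = Mul(T, Add(3, Mul(Rational(1, 2), T))) (Function('y')(T, A) = Mul(Add(3, Mul(Rational(1, 2), T)), T) = Mul(T, Add(3, Mul(Rational(1, 2), T))))
Function('s')(R, j) = Mul(Pow(Add(-5, R), -1), Add(-5, j)) (Function('s')(R, j) = Mul(Add(j, -5), Pow(Add(R, -5), -1)) = Mul(Add(-5, j), Pow(Add(-5, R), -1)) = Mul(Pow(Add(-5, R), -1), Add(-5, j)))
Pow(Function('s')(Function('y')(-3, Add(-1, 1)), 23), 2) = Pow(Mul(Pow(Add(-5, Mul(Rational(1, 2), -3, Add(6, -3))), -1), Add(-5, 23)), 2) = Pow(Mul(Pow(Add(-5, Mul(Rational(1, 2), -3, 3)), -1), 18), 2) = Pow(Mul(Pow(Add(-5, Rational(-9, 2)), -1), 18), 2) = Pow(Mul(Pow(Rational(-19, 2), -1), 18), 2) = Pow(Mul(Rational(-2, 19), 18), 2) = Pow(Rational(-36, 19), 2) = Rational(1296, 361)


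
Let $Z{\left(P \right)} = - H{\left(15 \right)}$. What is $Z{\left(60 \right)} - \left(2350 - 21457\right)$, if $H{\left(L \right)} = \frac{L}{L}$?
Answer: $19106$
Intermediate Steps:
$H{\left(L \right)} = 1$
$Z{\left(P \right)} = -1$ ($Z{\left(P \right)} = \left(-1\right) 1 = -1$)
$Z{\left(60 \right)} - \left(2350 - 21457\right) = -1 - \left(2350 - 21457\right) = -1 - -19107 = -1 + 19107 = 19106$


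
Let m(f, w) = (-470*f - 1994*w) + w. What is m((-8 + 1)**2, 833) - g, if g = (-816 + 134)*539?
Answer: -1315601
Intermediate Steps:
m(f, w) = -1993*w - 470*f (m(f, w) = (-1994*w - 470*f) + w = -1993*w - 470*f)
g = -367598 (g = -682*539 = -367598)
m((-8 + 1)**2, 833) - g = (-1993*833 - 470*(-8 + 1)**2) - 1*(-367598) = (-1660169 - 470*(-7)**2) + 367598 = (-1660169 - 470*49) + 367598 = (-1660169 - 23030) + 367598 = -1683199 + 367598 = -1315601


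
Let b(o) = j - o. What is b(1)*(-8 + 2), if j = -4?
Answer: 30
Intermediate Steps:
b(o) = -4 - o
b(1)*(-8 + 2) = (-4 - 1*1)*(-8 + 2) = (-4 - 1)*(-6) = -5*(-6) = 30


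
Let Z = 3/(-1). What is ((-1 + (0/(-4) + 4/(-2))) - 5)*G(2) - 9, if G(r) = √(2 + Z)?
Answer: -9 - 8*I ≈ -9.0 - 8.0*I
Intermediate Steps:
Z = -3 (Z = 3*(-1) = -3)
G(r) = I (G(r) = √(2 - 3) = √(-1) = I)
((-1 + (0/(-4) + 4/(-2))) - 5)*G(2) - 9 = ((-1 + (0/(-4) + 4/(-2))) - 5)*I - 9 = ((-1 + (0*(-¼) + 4*(-½))) - 5)*I - 9 = ((-1 + (0 - 2)) - 5)*I - 9 = ((-1 - 2) - 5)*I - 9 = (-3 - 5)*I - 9 = -8*I - 9 = -9 - 8*I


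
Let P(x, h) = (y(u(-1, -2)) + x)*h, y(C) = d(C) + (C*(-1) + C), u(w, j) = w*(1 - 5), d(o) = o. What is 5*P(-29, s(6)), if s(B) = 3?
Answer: -375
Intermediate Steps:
u(w, j) = -4*w (u(w, j) = w*(-4) = -4*w)
y(C) = C (y(C) = C + (C*(-1) + C) = C + (-C + C) = C + 0 = C)
P(x, h) = h*(4 + x) (P(x, h) = (-4*(-1) + x)*h = (4 + x)*h = h*(4 + x))
5*P(-29, s(6)) = 5*(3*(4 - 29)) = 5*(3*(-25)) = 5*(-75) = -375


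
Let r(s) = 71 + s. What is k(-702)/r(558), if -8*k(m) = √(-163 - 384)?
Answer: -I*√547/5032 ≈ -0.0046479*I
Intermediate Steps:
k(m) = -I*√547/8 (k(m) = -√(-163 - 384)/8 = -I*√547/8)
k(-702)/r(558) = (-I*√547/8)/(71 + 558) = -I*√547/8/629 = -I*√547/8*(1/629) = -I*√547/5032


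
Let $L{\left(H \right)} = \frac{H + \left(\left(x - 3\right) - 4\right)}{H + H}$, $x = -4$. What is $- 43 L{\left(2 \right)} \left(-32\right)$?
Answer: $-3096$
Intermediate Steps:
$L{\left(H \right)} = \frac{-11 + H}{2 H}$ ($L{\left(H \right)} = \frac{H - 11}{H + H} = \frac{H - 11}{2 H} = \left(H - 11\right) \frac{1}{2 H} = \left(-11 + H\right) \frac{1}{2 H} = \frac{-11 + H}{2 H}$)
$- 43 L{\left(2 \right)} \left(-32\right) = - 43 \frac{-11 + 2}{2 \cdot 2} \left(-32\right) = - 43 \cdot \frac{1}{2} \cdot \frac{1}{2} \left(-9\right) \left(-32\right) = \left(-43\right) \left(- \frac{9}{4}\right) \left(-32\right) = \frac{387}{4} \left(-32\right) = -3096$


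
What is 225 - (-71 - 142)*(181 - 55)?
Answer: 27063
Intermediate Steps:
225 - (-71 - 142)*(181 - 55) = 225 - (-213)*126 = 225 - 1*(-26838) = 225 + 26838 = 27063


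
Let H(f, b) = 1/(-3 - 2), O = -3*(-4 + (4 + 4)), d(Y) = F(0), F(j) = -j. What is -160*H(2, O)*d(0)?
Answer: 0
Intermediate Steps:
d(Y) = 0 (d(Y) = -1*0 = 0)
O = -12 (O = -3*(-4 + 8) = -3*4 = -12)
H(f, b) = -1/5 (H(f, b) = 1/(-5) = -1/5)
-160*H(2, O)*d(0) = -(-32)*0 = -160*0 = 0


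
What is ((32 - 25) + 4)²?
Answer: 121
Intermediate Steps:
((32 - 25) + 4)² = (7 + 4)² = 11² = 121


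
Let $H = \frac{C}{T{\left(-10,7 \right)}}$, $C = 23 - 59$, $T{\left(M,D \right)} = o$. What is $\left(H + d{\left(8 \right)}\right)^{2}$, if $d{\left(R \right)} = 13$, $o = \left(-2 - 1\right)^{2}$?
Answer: $81$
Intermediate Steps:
$o = 9$ ($o = \left(-3\right)^{2} = 9$)
$T{\left(M,D \right)} = 9$
$C = -36$ ($C = 23 - 59 = -36$)
$H = -4$ ($H = - \frac{36}{9} = \left(-36\right) \frac{1}{9} = -4$)
$\left(H + d{\left(8 \right)}\right)^{2} = \left(-4 + 13\right)^{2} = 9^{2} = 81$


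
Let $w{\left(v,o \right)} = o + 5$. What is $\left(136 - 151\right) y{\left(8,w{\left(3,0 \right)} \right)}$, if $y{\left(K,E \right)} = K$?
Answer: $-120$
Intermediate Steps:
$w{\left(v,o \right)} = 5 + o$
$\left(136 - 151\right) y{\left(8,w{\left(3,0 \right)} \right)} = \left(136 - 151\right) 8 = \left(-15\right) 8 = -120$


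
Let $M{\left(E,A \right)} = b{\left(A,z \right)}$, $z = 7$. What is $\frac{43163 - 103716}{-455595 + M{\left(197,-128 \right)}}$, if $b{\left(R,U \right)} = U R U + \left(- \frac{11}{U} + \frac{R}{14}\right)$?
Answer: $\frac{423871}{3233144} \approx 0.1311$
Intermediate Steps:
$b{\left(R,U \right)} = - \frac{11}{U} + \frac{R}{14} + R U^{2}$ ($b{\left(R,U \right)} = R U U + \left(- \frac{11}{U} + R \frac{1}{14}\right) = R U^{2} + \left(- \frac{11}{U} + \frac{R}{14}\right) = - \frac{11}{U} + \frac{R}{14} + R U^{2}$)
$M{\left(E,A \right)} = - \frac{11}{7} + \frac{687 A}{14}$ ($M{\left(E,A \right)} = - \frac{11}{7} + \frac{A}{14} + A 7^{2} = \left(-11\right) \frac{1}{7} + \frac{A}{14} + A 49 = - \frac{11}{7} + \frac{A}{14} + 49 A = - \frac{11}{7} + \frac{687 A}{14}$)
$\frac{43163 - 103716}{-455595 + M{\left(197,-128 \right)}} = \frac{43163 - 103716}{-455595 + \left(- \frac{11}{7} + \frac{687}{14} \left(-128\right)\right)} = - \frac{60553}{-455595 - \frac{43979}{7}} = - \frac{60553}{- \frac{3233144}{7}} = \left(-60553\right) \left(- \frac{7}{3233144}\right) = \frac{423871}{3233144}$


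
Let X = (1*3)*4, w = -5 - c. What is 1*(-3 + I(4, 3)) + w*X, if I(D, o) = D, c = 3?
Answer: -95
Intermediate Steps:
w = -8 (w = -5 - 1*3 = -5 - 3 = -8)
X = 12 (X = 3*4 = 12)
1*(-3 + I(4, 3)) + w*X = 1*(-3 + 4) - 8*12 = 1*1 - 96 = 1 - 96 = -95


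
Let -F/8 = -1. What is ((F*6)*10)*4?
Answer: 1920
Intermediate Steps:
F = 8 (F = -8*(-1) = 8)
((F*6)*10)*4 = ((8*6)*10)*4 = (48*10)*4 = 480*4 = 1920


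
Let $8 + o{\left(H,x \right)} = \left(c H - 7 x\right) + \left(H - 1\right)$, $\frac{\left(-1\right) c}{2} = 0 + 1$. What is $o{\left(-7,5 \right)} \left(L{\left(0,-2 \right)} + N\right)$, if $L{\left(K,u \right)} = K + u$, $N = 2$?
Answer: $0$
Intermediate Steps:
$c = -2$ ($c = - 2 \left(0 + 1\right) = \left(-2\right) 1 = -2$)
$o{\left(H,x \right)} = -9 - H - 7 x$ ($o{\left(H,x \right)} = -8 - \left(1 + H + 7 x\right) = -9 - H - 7 x$)
$o{\left(-7,5 \right)} \left(L{\left(0,-2 \right)} + N\right) = \left(-9 - -7 - 35\right) \left(\left(0 - 2\right) + 2\right) = \left(-9 + 7 - 35\right) \left(-2 + 2\right) = \left(-37\right) 0 = 0$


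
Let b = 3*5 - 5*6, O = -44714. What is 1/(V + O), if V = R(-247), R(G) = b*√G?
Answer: I/(-44714*I + 15*√247) ≈ -2.2364e-5 + 1.1791e-7*I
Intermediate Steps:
b = -15 (b = 15 - 30 = -15)
R(G) = -15*√G
V = -15*I*√247 ≈ -235.74*I
1/(V + O) = 1/(-15*I*√247 - 44714) = 1/(-44714 - 15*I*√247)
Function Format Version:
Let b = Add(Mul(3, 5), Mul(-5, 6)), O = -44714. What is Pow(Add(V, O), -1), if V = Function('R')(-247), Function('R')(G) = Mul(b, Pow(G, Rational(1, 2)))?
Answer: Mul(I, Pow(Add(Mul(-44714, I), Mul(15, Pow(247, Rational(1, 2)))), -1)) ≈ Add(-2.2364e-5, Mul(1.1791e-7, I))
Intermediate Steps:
b = -15 (b = Add(15, -30) = -15)
Function('R')(G) = Mul(-15, Pow(G, Rational(1, 2)))
V = Mul(-15, I, Pow(247, Rational(1, 2))) (V = Mul(-15, Pow(-247, Rational(1, 2))) = Mul(-15, Mul(I, Pow(247, Rational(1, 2)))) = Mul(-15, I, Pow(247, Rational(1, 2))) ≈ Mul(-235.74, I))
Pow(Add(V, O), -1) = Pow(Add(Mul(-15, I, Pow(247, Rational(1, 2))), -44714), -1) = Pow(Add(-44714, Mul(-15, I, Pow(247, Rational(1, 2)))), -1)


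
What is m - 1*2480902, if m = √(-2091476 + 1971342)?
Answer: -2480902 + I*√120134 ≈ -2.4809e+6 + 346.6*I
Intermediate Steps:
m = I*√120134 (m = √(-120134) = I*√120134 ≈ 346.6*I)
m - 1*2480902 = I*√120134 - 1*2480902 = I*√120134 - 2480902 = -2480902 + I*√120134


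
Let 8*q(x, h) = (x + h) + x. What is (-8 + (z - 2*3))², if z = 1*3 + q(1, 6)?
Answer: 100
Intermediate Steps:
q(x, h) = x/4 + h/8 (q(x, h) = ((x + h) + x)/8 = ((h + x) + x)/8 = (h + 2*x)/8 = x/4 + h/8)
z = 4 (z = 1*3 + ((¼)*1 + (⅛)*6) = 3 + (¼ + ¾) = 3 + 1 = 4)
(-8 + (z - 2*3))² = (-8 + (4 - 2*3))² = (-8 + (4 - 1*6))² = (-8 + (4 - 6))² = (-8 - 2)² = (-10)² = 100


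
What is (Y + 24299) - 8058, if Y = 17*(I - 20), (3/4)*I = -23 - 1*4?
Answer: 15289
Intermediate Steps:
I = -36 (I = 4*(-23 - 1*4)/3 = 4*(-23 - 4)/3 = (4/3)*(-27) = -36)
Y = -952 (Y = 17*(-36 - 20) = 17*(-56) = -952)
(Y + 24299) - 8058 = (-952 + 24299) - 8058 = 23347 - 8058 = 15289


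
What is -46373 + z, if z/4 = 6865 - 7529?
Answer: -49029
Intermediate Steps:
z = -2656 (z = 4*(6865 - 7529) = 4*(-664) = -2656)
-46373 + z = -46373 - 2656 = -49029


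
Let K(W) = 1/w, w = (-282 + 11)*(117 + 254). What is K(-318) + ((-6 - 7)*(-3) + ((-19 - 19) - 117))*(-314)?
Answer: 3662105383/100541 ≈ 36424.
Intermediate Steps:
w = -100541 (w = -271*371 = -100541)
K(W) = -1/100541 (K(W) = 1/(-100541) = -1/100541)
K(-318) + ((-6 - 7)*(-3) + ((-19 - 19) - 117))*(-314) = -1/100541 + ((-6 - 7)*(-3) + ((-19 - 19) - 117))*(-314) = -1/100541 + (-13*(-3) + (-38 - 117))*(-314) = -1/100541 + (39 - 155)*(-314) = -1/100541 - 116*(-314) = -1/100541 + 36424 = 3662105383/100541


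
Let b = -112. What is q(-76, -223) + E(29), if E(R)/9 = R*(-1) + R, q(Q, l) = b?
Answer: -112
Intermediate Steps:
q(Q, l) = -112
E(R) = 0 (E(R) = 9*(R*(-1) + R) = 9*(-R + R) = 9*0 = 0)
q(-76, -223) + E(29) = -112 + 0 = -112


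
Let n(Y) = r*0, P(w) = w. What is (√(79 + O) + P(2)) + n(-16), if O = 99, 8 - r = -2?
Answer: 2 + √178 ≈ 15.342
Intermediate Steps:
r = 10 (r = 8 - 1*(-2) = 8 + 2 = 10)
n(Y) = 0 (n(Y) = 10*0 = 0)
(√(79 + O) + P(2)) + n(-16) = (√(79 + 99) + 2) + 0 = (√178 + 2) + 0 = (2 + √178) + 0 = 2 + √178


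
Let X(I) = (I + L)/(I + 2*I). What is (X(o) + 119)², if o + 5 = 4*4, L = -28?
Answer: 15288100/1089 ≈ 14039.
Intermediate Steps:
o = 11 (o = -5 + 4*4 = -5 + 16 = 11)
X(I) = (-28 + I)/(3*I) (X(I) = (I - 28)/(I + 2*I) = (-28 + I)/((3*I)) = (-28 + I)*(1/(3*I)) = (-28 + I)/(3*I))
(X(o) + 119)² = ((⅓)*(-28 + 11)/11 + 119)² = ((⅓)*(1/11)*(-17) + 119)² = (-17/33 + 119)² = (3910/33)² = 15288100/1089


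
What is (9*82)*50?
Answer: 36900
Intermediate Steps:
(9*82)*50 = 738*50 = 36900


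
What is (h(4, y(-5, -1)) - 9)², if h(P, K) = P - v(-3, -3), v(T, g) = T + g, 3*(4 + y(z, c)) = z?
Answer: 1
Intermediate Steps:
y(z, c) = -4 + z/3
h(P, K) = 6 + P (h(P, K) = P - (-3 - 3) = P - 1*(-6) = P + 6 = 6 + P)
(h(4, y(-5, -1)) - 9)² = ((6 + 4) - 9)² = (10 - 9)² = 1² = 1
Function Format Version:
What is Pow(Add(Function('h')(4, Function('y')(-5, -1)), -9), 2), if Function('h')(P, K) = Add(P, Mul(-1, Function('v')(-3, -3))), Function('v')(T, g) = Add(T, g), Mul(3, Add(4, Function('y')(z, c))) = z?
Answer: 1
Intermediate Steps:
Function('y')(z, c) = Add(-4, Mul(Rational(1, 3), z))
Function('h')(P, K) = Add(6, P) (Function('h')(P, K) = Add(P, Mul(-1, Add(-3, -3))) = Add(P, Mul(-1, -6)) = Add(P, 6) = Add(6, P))
Pow(Add(Function('h')(4, Function('y')(-5, -1)), -9), 2) = Pow(Add(Add(6, 4), -9), 2) = Pow(Add(10, -9), 2) = Pow(1, 2) = 1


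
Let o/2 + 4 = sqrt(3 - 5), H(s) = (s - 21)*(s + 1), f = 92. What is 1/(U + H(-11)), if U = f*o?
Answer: -13/7524 - 23*I*sqrt(2)/30096 ≈ -0.0017278 - 0.0010808*I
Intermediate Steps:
H(s) = (1 + s)*(-21 + s) (H(s) = (-21 + s)*(1 + s) = (1 + s)*(-21 + s))
o = -8 + 2*I*sqrt(2) (o = -8 + 2*sqrt(3 - 5) = -8 + 2*sqrt(-2) = -8 + 2*(I*sqrt(2)) = -8 + 2*I*sqrt(2) ≈ -8.0 + 2.8284*I)
U = -736 + 184*I*sqrt(2) (U = 92*(-8 + 2*I*sqrt(2)) = -736 + 184*I*sqrt(2) ≈ -736.0 + 260.22*I)
1/(U + H(-11)) = 1/((-736 + 184*I*sqrt(2)) + (-21 + (-11)**2 - 20*(-11))) = 1/((-736 + 184*I*sqrt(2)) + (-21 + 121 + 220)) = 1/((-736 + 184*I*sqrt(2)) + 320) = 1/(-416 + 184*I*sqrt(2))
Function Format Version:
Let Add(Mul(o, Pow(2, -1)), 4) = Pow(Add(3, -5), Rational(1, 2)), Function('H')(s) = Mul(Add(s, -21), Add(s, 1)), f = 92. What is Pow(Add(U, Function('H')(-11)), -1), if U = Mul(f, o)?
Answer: Add(Rational(-13, 7524), Mul(Rational(-23, 30096), I, Pow(2, Rational(1, 2)))) ≈ Add(-0.0017278, Mul(-0.0010808, I))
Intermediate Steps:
Function('H')(s) = Mul(Add(1, s), Add(-21, s)) (Function('H')(s) = Mul(Add(-21, s), Add(1, s)) = Mul(Add(1, s), Add(-21, s)))
o = Add(-8, Mul(2, I, Pow(2, Rational(1, 2)))) (o = Add(-8, Mul(2, Pow(Add(3, -5), Rational(1, 2)))) = Add(-8, Mul(2, Pow(-2, Rational(1, 2)))) = Add(-8, Mul(2, Mul(I, Pow(2, Rational(1, 2))))) = Add(-8, Mul(2, I, Pow(2, Rational(1, 2)))) ≈ Add(-8.0000, Mul(2.8284, I)))
U = Add(-736, Mul(184, I, Pow(2, Rational(1, 2)))) (U = Mul(92, Add(-8, Mul(2, I, Pow(2, Rational(1, 2))))) = Add(-736, Mul(184, I, Pow(2, Rational(1, 2)))) ≈ Add(-736.00, Mul(260.22, I)))
Pow(Add(U, Function('H')(-11)), -1) = Pow(Add(Add(-736, Mul(184, I, Pow(2, Rational(1, 2)))), Add(-21, Pow(-11, 2), Mul(-20, -11))), -1) = Pow(Add(Add(-736, Mul(184, I, Pow(2, Rational(1, 2)))), Add(-21, 121, 220)), -1) = Pow(Add(Add(-736, Mul(184, I, Pow(2, Rational(1, 2)))), 320), -1) = Pow(Add(-416, Mul(184, I, Pow(2, Rational(1, 2)))), -1)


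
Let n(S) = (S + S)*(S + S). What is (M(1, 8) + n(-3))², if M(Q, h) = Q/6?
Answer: 47089/36 ≈ 1308.0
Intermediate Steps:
M(Q, h) = Q/6 (M(Q, h) = Q*(⅙) = Q/6)
n(S) = 4*S² (n(S) = (2*S)*(2*S) = 4*S²)
(M(1, 8) + n(-3))² = ((⅙)*1 + 4*(-3)²)² = (⅙ + 4*9)² = (⅙ + 36)² = (217/6)² = 47089/36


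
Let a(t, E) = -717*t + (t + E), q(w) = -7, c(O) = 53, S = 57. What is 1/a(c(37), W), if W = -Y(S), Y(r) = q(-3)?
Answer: -1/37941 ≈ -2.6357e-5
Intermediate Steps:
Y(r) = -7
W = 7 (W = -1*(-7) = 7)
a(t, E) = E - 716*t (a(t, E) = -717*t + (E + t) = E - 716*t)
1/a(c(37), W) = 1/(7 - 716*53) = 1/(7 - 37948) = 1/(-37941) = -1/37941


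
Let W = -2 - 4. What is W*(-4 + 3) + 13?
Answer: 19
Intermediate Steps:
W = -6
W*(-4 + 3) + 13 = -6*(-4 + 3) + 13 = -6*(-1) + 13 = 6 + 13 = 19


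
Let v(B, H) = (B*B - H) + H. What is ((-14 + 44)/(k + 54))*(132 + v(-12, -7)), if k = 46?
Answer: 414/5 ≈ 82.800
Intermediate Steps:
v(B, H) = B² (v(B, H) = (B² - H) + H = B²)
((-14 + 44)/(k + 54))*(132 + v(-12, -7)) = ((-14 + 44)/(46 + 54))*(132 + (-12)²) = (30/100)*(132 + 144) = (30*(1/100))*276 = (3/10)*276 = 414/5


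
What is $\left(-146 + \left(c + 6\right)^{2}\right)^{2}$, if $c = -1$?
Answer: $14641$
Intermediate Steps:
$\left(-146 + \left(c + 6\right)^{2}\right)^{2} = \left(-146 + \left(-1 + 6\right)^{2}\right)^{2} = \left(-146 + 5^{2}\right)^{2} = \left(-146 + 25\right)^{2} = \left(-121\right)^{2} = 14641$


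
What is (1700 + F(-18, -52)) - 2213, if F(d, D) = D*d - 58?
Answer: 365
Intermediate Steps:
F(d, D) = -58 + D*d
(1700 + F(-18, -52)) - 2213 = (1700 + (-58 - 52*(-18))) - 2213 = (1700 + (-58 + 936)) - 2213 = (1700 + 878) - 2213 = 2578 - 2213 = 365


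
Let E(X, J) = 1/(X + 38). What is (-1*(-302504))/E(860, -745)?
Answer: 271648592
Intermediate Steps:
E(X, J) = 1/(38 + X)
(-1*(-302504))/E(860, -745) = (-1*(-302504))/(1/(38 + 860)) = 302504/(1/898) = 302504*898 = 271648592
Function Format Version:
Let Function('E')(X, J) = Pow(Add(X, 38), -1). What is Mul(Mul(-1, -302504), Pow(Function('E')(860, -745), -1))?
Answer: 271648592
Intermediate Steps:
Function('E')(X, J) = Pow(Add(38, X), -1)
Mul(Mul(-1, -302504), Pow(Function('E')(860, -745), -1)) = Mul(Mul(-1, -302504), Pow(Pow(Add(38, 860), -1), -1)) = Mul(302504, Pow(Pow(898, -1), -1)) = Mul(302504, Pow(Rational(1, 898), -1)) = Mul(302504, 898) = 271648592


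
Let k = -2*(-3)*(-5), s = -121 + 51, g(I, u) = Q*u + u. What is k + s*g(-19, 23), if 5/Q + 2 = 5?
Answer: -12970/3 ≈ -4323.3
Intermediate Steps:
Q = 5/3 (Q = 5/(-2 + 5) = 5/3 ≈ 1.6667)
g(I, u) = 8*u/3 (g(I, u) = 5*u/3 + u = 8*u/3)
s = -70
k = -30 (k = 6*(-5) = -30)
k + s*g(-19, 23) = -30 - 560*23/3 = -30 - 70*184/3 = -30 - 12880/3 = -12970/3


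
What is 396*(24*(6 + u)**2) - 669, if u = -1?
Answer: 236931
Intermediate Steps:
396*(24*(6 + u)**2) - 669 = 396*(24*(6 - 1)**2) - 669 = 396*(24*5**2) - 669 = 396*(24*25) - 669 = 396*600 - 669 = 237600 - 669 = 236931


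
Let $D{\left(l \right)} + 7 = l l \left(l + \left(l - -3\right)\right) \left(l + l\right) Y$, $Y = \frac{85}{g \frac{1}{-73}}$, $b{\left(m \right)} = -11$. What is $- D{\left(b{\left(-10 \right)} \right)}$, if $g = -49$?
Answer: $- \frac{313836147}{49} \approx -6.4048 \cdot 10^{6}$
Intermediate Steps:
$Y = \frac{6205}{49}$ ($Y = \frac{85}{\left(-49\right) \frac{1}{-73}} = \frac{85}{\left(-49\right) \left(- \frac{1}{73}\right)} = \frac{85}{\frac{49}{73}} = 85 \cdot \frac{73}{49} = \frac{6205}{49} \approx 126.63$)
$D{\left(l \right)} = -7 + \frac{12410 l^{3} \left(3 + 2 l\right)}{49}$ ($D{\left(l \right)} = -7 + l l \left(l + \left(l - -3\right)\right) \left(l + l\right) \frac{6205}{49} = -7 + l^{2} \left(l + \left(l + 3\right)\right) 2 l \frac{6205}{49} = -7 + l^{2} \left(l + \left(3 + l\right)\right) 2 l \frac{6205}{49} = -7 + l^{2} \left(3 + 2 l\right) 2 l \frac{6205}{49} = -7 + l^{2} \cdot 2 l \left(3 + 2 l\right) \frac{6205}{49} = -7 + 2 l^{3} \left(3 + 2 l\right) \frac{6205}{49} = -7 + \frac{12410 l^{3} \left(3 + 2 l\right)}{49}$)
$- D{\left(b{\left(-10 \right)} \right)} = - (-7 + \frac{24820 \left(-11\right)^{4}}{49} + \frac{37230 \left(-11\right)^{3}}{49}) = - (-7 + \frac{24820}{49} \cdot 14641 + \frac{37230}{49} \left(-1331\right)) = - (-7 + \frac{363389620}{49} - \frac{49553130}{49}) = \left(-1\right) \frac{313836147}{49} = - \frac{313836147}{49}$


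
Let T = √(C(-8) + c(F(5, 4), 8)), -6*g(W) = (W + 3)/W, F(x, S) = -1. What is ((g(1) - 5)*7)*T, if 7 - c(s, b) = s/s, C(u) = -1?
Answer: -119*√5/3 ≈ -88.697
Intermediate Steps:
c(s, b) = 6 (c(s, b) = 7 - s/s = 7 - 1*1 = 7 - 1 = 6)
g(W) = -(3 + W)/(6*W) (g(W) = -(W + 3)/(6*W) = -(3 + W)/(6*W))
T = √5 (T = √(-1 + 6) = √5 ≈ 2.2361)
((g(1) - 5)*7)*T = (((⅙)*(-3 - 1*1)/1 - 5)*7)*√5 = (((⅙)*1*(-3 - 1) - 5)*7)*√5 = (((⅙)*1*(-4) - 5)*7)*√5 = ((-⅔ - 5)*7)*√5 = (-17/3*7)*√5 = -119*√5/3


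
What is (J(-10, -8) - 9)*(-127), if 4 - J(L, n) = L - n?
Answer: 381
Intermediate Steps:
J(L, n) = 4 + n - L (J(L, n) = 4 - (L - n) = 4 + (n - L) = 4 + n - L)
(J(-10, -8) - 9)*(-127) = ((4 - 8 - 1*(-10)) - 9)*(-127) = ((4 - 8 + 10) - 9)*(-127) = (6 - 9)*(-127) = -3*(-127) = 381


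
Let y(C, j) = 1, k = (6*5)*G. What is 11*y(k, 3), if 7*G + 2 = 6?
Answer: 11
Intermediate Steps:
G = 4/7 (G = -2/7 + (⅐)*6 = -2/7 + 6/7 = 4/7 ≈ 0.57143)
k = 120/7 (k = (6*5)*(4/7) = 30*(4/7) = 120/7 ≈ 17.143)
11*y(k, 3) = 11*1 = 11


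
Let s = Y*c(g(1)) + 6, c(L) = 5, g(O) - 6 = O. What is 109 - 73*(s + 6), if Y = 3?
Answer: -1862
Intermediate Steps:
g(O) = 6 + O
s = 21 (s = 3*5 + 6 = 15 + 6 = 21)
109 - 73*(s + 6) = 109 - 73*(21 + 6) = 109 - 73*27 = 109 - 1971 = -1862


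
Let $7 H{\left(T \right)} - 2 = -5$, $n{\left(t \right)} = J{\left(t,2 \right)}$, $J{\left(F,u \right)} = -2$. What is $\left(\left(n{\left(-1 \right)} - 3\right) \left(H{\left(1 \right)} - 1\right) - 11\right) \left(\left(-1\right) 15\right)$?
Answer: $\frac{405}{7} \approx 57.857$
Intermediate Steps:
$n{\left(t \right)} = -2$
$H{\left(T \right)} = - \frac{3}{7}$ ($H{\left(T \right)} = \frac{2}{7} + \frac{1}{7} \left(-5\right) = \frac{2}{7} - \frac{5}{7} = - \frac{3}{7}$)
$\left(\left(n{\left(-1 \right)} - 3\right) \left(H{\left(1 \right)} - 1\right) - 11\right) \left(\left(-1\right) 15\right) = \left(\left(-2 - 3\right) \left(- \frac{3}{7} - 1\right) - 11\right) \left(\left(-1\right) 15\right) = \left(\left(-5\right) \left(- \frac{10}{7}\right) - 11\right) \left(-15\right) = \left(\frac{50}{7} - 11\right) \left(-15\right) = \left(- \frac{27}{7}\right) \left(-15\right) = \frac{405}{7}$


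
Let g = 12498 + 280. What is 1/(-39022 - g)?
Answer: -1/51800 ≈ -1.9305e-5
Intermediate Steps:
g = 12778
1/(-39022 - g) = 1/(-39022 - 1*12778) = 1/(-39022 - 12778) = 1/(-51800) = -1/51800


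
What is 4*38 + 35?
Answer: 187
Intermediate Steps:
4*38 + 35 = 152 + 35 = 187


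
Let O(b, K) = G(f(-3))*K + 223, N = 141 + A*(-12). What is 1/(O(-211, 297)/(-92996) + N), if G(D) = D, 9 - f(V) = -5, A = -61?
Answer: 92996/81181127 ≈ 0.0011455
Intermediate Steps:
f(V) = 14 (f(V) = 9 - 1*(-5) = 9 + 5 = 14)
N = 873 (N = 141 - 61*(-12) = 141 + 732 = 873)
O(b, K) = 223 + 14*K (O(b, K) = 14*K + 223 = 223 + 14*K)
1/(O(-211, 297)/(-92996) + N) = 1/((223 + 14*297)/(-92996) + 873) = 1/((223 + 4158)*(-1/92996) + 873) = 1/(4381*(-1/92996) + 873) = 1/(-4381/92996 + 873) = 1/(81181127/92996) = 92996/81181127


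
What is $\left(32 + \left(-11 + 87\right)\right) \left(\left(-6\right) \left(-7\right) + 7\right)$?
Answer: $5292$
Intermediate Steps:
$\left(32 + \left(-11 + 87\right)\right) \left(\left(-6\right) \left(-7\right) + 7\right) = \left(32 + 76\right) \left(42 + 7\right) = 108 \cdot 49 = 5292$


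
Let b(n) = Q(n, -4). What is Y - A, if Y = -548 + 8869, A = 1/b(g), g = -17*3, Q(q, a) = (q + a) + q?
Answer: 882027/106 ≈ 8321.0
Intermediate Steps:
Q(q, a) = a + 2*q (Q(q, a) = (a + q) + q = a + 2*q)
g = -51
b(n) = -4 + 2*n
A = -1/106 (A = 1/(-4 + 2*(-51)) = 1/(-4 - 102) = 1/(-106) = -1/106 ≈ -0.0094340)
Y = 8321
Y - A = 8321 - 1*(-1/106) = 8321 + 1/106 = 882027/106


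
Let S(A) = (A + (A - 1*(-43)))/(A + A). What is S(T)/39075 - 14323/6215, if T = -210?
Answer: -47011914289/20399494500 ≈ -2.3046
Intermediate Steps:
S(A) = (43 + 2*A)/(2*A) (S(A) = (A + (A + 43))/((2*A)) = (A + (43 + A))*(1/(2*A)) = (43 + 2*A)*(1/(2*A)) = (43 + 2*A)/(2*A))
S(T)/39075 - 14323/6215 = ((43/2 - 210)/(-210))/39075 - 14323/6215 = -1/210*(-377/2)*(1/39075) - 14323*1/6215 = (377/420)*(1/39075) - 14323/6215 = 377/16411500 - 14323/6215 = -47011914289/20399494500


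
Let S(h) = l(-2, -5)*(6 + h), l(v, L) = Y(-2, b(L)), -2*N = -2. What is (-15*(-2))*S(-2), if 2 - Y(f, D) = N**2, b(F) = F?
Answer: 120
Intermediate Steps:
N = 1 (N = -1/2*(-2) = 1)
Y(f, D) = 1 (Y(f, D) = 2 - 1*1**2 = 2 - 1*1 = 2 - 1 = 1)
l(v, L) = 1
S(h) = 6 + h (S(h) = 1*(6 + h) = 6 + h)
(-15*(-2))*S(-2) = (-15*(-2))*(6 - 2) = 30*4 = 120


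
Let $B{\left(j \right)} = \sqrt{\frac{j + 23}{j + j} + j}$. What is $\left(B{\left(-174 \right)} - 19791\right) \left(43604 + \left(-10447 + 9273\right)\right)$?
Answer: $-839732130 + \frac{360655 i \sqrt{18183}}{87} \approx -8.3973 \cdot 10^{8} + 5.5899 \cdot 10^{5} i$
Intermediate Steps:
$B{\left(j \right)} = \sqrt{j + \frac{23 + j}{2 j}}$ ($B{\left(j \right)} = \sqrt{\frac{23 + j}{2 j} + j} = \sqrt{j + \frac{23 + j}{2 j}}$)
$\left(B{\left(-174 \right)} - 19791\right) \left(43604 + \left(-10447 + 9273\right)\right) = \left(\frac{\sqrt{2 + 4 \left(-174\right) + \frac{46}{-174}}}{2} - 19791\right) \left(43604 + \left(-10447 + 9273\right)\right) = \left(\frac{\sqrt{2 - 696 + 46 \left(- \frac{1}{174}\right)}}{2} - 19791\right) \left(43604 - 1174\right) = \left(\frac{\sqrt{2 - 696 - \frac{23}{87}}}{2} - 19791\right) 42430 = \left(\frac{\sqrt{- \frac{60401}{87}}}{2} - 19791\right) 42430 = \left(\frac{\frac{17}{87} i \sqrt{18183}}{2} - 19791\right) 42430 = \left(\frac{17 i \sqrt{18183}}{174} - 19791\right) 42430 = \left(-19791 + \frac{17 i \sqrt{18183}}{174}\right) 42430 = -839732130 + \frac{360655 i \sqrt{18183}}{87}$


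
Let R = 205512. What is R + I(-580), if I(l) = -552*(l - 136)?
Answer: 600744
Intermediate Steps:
I(l) = 75072 - 552*l (I(l) = -552*(-136 + l) = 75072 - 552*l)
R + I(-580) = 205512 + (75072 - 552*(-580)) = 205512 + (75072 + 320160) = 205512 + 395232 = 600744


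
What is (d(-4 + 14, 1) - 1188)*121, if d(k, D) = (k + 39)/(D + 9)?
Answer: -1431551/10 ≈ -1.4316e+5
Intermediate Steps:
d(k, D) = (39 + k)/(9 + D)
(d(-4 + 14, 1) - 1188)*121 = ((39 + (-4 + 14))/(9 + 1) - 1188)*121 = ((39 + 10)/10 - 1188)*121 = ((1/10)*49 - 1188)*121 = (49/10 - 1188)*121 = -11831/10*121 = -1431551/10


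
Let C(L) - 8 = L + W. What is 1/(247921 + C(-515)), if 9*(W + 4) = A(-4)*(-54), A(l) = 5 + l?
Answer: 1/247404 ≈ 4.0420e-6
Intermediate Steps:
W = -10 (W = -4 + ((5 - 4)*(-54))/9 = -4 + (1*(-54))/9 = -4 + (⅑)*(-54) = -4 - 6 = -10)
C(L) = -2 + L (C(L) = 8 + (L - 10) = 8 + (-10 + L) = -2 + L)
1/(247921 + C(-515)) = 1/(247921 + (-2 - 515)) = 1/(247921 - 517) = 1/247404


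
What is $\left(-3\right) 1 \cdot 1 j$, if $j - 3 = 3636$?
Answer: $-10917$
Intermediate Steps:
$j = 3639$ ($j = 3 + 3636 = 3639$)
$\left(-3\right) 1 \cdot 1 j = \left(-3\right) 1 \cdot 1 \cdot 3639 = \left(-3\right) 1 \cdot 3639 = \left(-3\right) 3639 = -10917$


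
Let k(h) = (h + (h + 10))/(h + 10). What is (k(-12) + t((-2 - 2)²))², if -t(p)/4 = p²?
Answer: 1034289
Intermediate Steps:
k(h) = (10 + 2*h)/(10 + h) (k(h) = (h + (10 + h))/(10 + h) = (10 + 2*h)/(10 + h))
t(p) = -4*p²
(k(-12) + t((-2 - 2)²))² = (2*(5 - 12)/(10 - 12) - 4*(-2 - 2)⁴)² = (2*(-7)/(-2) - 4*((-4)²)²)² = (2*(-½)*(-7) - 4*16²)² = (7 - 4*256)² = (7 - 1024)² = (-1017)² = 1034289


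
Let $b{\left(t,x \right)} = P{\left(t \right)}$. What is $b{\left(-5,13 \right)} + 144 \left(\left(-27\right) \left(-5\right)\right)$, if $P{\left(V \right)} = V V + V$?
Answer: $19460$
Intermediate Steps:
$P{\left(V \right)} = V + V^{2}$ ($P{\left(V \right)} = V^{2} + V = V + V^{2}$)
$b{\left(t,x \right)} = t \left(1 + t\right)$
$b{\left(-5,13 \right)} + 144 \left(\left(-27\right) \left(-5\right)\right) = - 5 \left(1 - 5\right) + 144 \left(\left(-27\right) \left(-5\right)\right) = \left(-5\right) \left(-4\right) + 144 \cdot 135 = 20 + 19440 = 19460$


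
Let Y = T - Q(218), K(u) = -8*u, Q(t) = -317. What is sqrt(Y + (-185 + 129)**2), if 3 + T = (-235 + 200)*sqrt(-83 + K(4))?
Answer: sqrt(3450 - 35*I*sqrt(115)) ≈ 58.823 - 3.1903*I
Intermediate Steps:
T = -3 - 35*I*sqrt(115) (T = -3 + (-235 + 200)*sqrt(-83 - 8*4) = -3 - 35*sqrt(-83 - 32) = -3 - 35*I*sqrt(115) ≈ -3.0 - 375.33*I)
Y = 314 - 35*I*sqrt(115) (Y = (-3 - 35*I*sqrt(115)) - 1*(-317) = (-3 - 35*I*sqrt(115)) + 317 = 314 - 35*I*sqrt(115) ≈ 314.0 - 375.33*I)
sqrt(Y + (-185 + 129)**2) = sqrt((314 - 35*I*sqrt(115)) + (-185 + 129)**2) = sqrt((314 - 35*I*sqrt(115)) + (-56)**2) = sqrt((314 - 35*I*sqrt(115)) + 3136) = sqrt(3450 - 35*I*sqrt(115))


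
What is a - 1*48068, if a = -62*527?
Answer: -80742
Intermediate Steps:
a = -32674
a - 1*48068 = -32674 - 1*48068 = -32674 - 48068 = -80742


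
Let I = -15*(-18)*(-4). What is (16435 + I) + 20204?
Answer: 35559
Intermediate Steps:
I = -1080 (I = 270*(-4) = -1080)
(16435 + I) + 20204 = (16435 - 1080) + 20204 = 15355 + 20204 = 35559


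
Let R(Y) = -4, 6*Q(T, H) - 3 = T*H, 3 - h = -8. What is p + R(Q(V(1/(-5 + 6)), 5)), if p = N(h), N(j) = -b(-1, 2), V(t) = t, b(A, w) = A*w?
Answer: -2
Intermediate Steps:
h = 11 (h = 3 - 1*(-8) = 3 + 8 = 11)
N(j) = 2 (N(j) = -(-1)*2 = -1*(-2) = 2)
Q(T, H) = ½ + H*T/6 (Q(T, H) = ½ + (T*H)/6 = ½ + (H*T)/6 = ½ + H*T/6)
p = 2
p + R(Q(V(1/(-5 + 6)), 5)) = 2 - 4 = -2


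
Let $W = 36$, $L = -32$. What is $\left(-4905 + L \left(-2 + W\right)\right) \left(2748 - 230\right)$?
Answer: $-15090374$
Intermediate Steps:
$\left(-4905 + L \left(-2 + W\right)\right) \left(2748 - 230\right) = \left(-4905 - 32 \left(-2 + 36\right)\right) \left(2748 - 230\right) = \left(-4905 - 1088\right) 2518 = \left(-5993\right) 2518 = -15090374$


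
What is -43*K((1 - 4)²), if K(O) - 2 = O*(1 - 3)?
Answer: 688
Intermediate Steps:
K(O) = 2 - 2*O (K(O) = 2 + O*(1 - 3) = 2 + O*(-2) = 2 - 2*O)
-43*K((1 - 4)²) = -43*(2 - 2*(1 - 4)²) = -43*(2 - 2*(-3)²) = -43*(2 - 2*9) = -43*(2 - 18) = -43*(-16) = 688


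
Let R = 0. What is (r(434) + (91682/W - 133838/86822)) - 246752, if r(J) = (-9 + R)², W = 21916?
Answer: -117339580024949/475697738 ≈ -2.4667e+5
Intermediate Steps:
r(J) = 81 (r(J) = (-9 + 0)² = (-9)² = 81)
(r(434) + (91682/W - 133838/86822)) - 246752 = (81 + (91682/21916 - 133838/86822)) - 246752 = (81 + (91682*(1/21916) - 133838*1/86822)) - 246752 = (81 + (45841/10958 - 66919/43411)) - 246752 = (81 + 1256705249/475697738) - 246752 = 39788222027/475697738 - 246752 = -117339580024949/475697738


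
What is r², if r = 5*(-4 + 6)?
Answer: 100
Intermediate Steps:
r = 10 (r = 5*2 = 10)
r² = 10² = 100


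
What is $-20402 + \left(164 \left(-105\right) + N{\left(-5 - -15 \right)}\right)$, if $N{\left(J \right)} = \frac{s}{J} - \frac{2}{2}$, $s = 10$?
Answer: $-37622$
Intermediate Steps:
$N{\left(J \right)} = -1 + \frac{10}{J}$ ($N{\left(J \right)} = \frac{10}{J} - \frac{2}{2} = \frac{10}{J} - 1 = -1 + \frac{10}{J}$)
$-20402 + \left(164 \left(-105\right) + N{\left(-5 - -15 \right)}\right) = -20402 + \left(164 \left(-105\right) + \frac{10 - \left(-5 - -15\right)}{-5 - -15}\right) = -20402 - \left(17220 - \frac{10 - \left(-5 + 15\right)}{-5 + 15}\right) = -20402 - \left(17220 - \frac{10 - 10}{10}\right) = -20402 + \left(-17220 + \frac{1}{10} \cdot 0\right) = -20402 + \left(-17220 + 0\right) = -20402 - 17220 = -37622$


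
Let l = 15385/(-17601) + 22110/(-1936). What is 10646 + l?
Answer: 16470418763/1548888 ≈ 10634.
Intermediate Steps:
l = -19042885/1548888 (l = 15385*(-1/17601) + 22110*(-1/1936) = -15385/17601 - 1005/88 = -19042885/1548888 ≈ -12.295)
10646 + l = 10646 - 19042885/1548888 = 16470418763/1548888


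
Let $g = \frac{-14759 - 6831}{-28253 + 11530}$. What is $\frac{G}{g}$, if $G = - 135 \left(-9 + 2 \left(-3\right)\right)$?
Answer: $\frac{6772815}{4318} \approx 1568.5$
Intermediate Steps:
$g = \frac{21590}{16723}$ ($g = - \frac{21590}{-16723} = \left(-21590\right) \left(- \frac{1}{16723}\right) = \frac{21590}{16723} \approx 1.291$)
$G = 2025$ ($G = - 135 \left(-9 - 6\right) = \left(-135\right) \left(-15\right) = 2025$)
$\frac{G}{g} = \frac{2025}{\frac{21590}{16723}} = 2025 \cdot \frac{16723}{21590} = \frac{6772815}{4318}$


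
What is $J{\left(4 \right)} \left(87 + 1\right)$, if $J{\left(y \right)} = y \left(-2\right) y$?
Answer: $-2816$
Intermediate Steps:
$J{\left(y \right)} = - 2 y^{2}$ ($J{\left(y \right)} = - 2 y y = - 2 y^{2}$)
$J{\left(4 \right)} \left(87 + 1\right) = - 2 \cdot 4^{2} \left(87 + 1\right) = \left(-2\right) 16 \cdot 88 = \left(-32\right) 88 = -2816$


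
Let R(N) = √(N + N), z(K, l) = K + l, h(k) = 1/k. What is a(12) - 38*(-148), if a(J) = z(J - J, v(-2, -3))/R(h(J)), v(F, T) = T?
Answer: 5624 - 3*√6 ≈ 5616.6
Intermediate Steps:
R(N) = √2*√N (R(N) = √(2*N) = √2*√N)
a(J) = -3*√2/(2*√(1/J)) (a(J) = ((J - J) - 3)/((√2*√(1/J))) = (0 - 3)*(√2/(2*√(1/J))) = -3*√2/(2*√(1/J)))
a(12) - 38*(-148) = -3*√2/(2*√(1/12)) - 38*(-148) = -3*√2/(2*12^(-½)) + 5624 = -3*√2*2*√3/2 + 5624 = -3*√6 + 5624 = 5624 - 3*√6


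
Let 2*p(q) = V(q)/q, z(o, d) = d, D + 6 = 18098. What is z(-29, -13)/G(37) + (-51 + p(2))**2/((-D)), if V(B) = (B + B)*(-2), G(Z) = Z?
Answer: -339129/669404 ≈ -0.50661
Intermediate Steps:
D = 18092 (D = -6 + 18098 = 18092)
V(B) = -4*B (V(B) = (2*B)*(-2) = -4*B)
p(q) = -2 (p(q) = ((-4*q)/q)/2 = (1/2)*(-4) = -2)
z(-29, -13)/G(37) + (-51 + p(2))**2/((-D)) = -13/37 + (-51 - 2)**2/((-1*18092)) = -13*1/37 + (-53)**2/(-18092) = -13/37 + 2809*(-1/18092) = -13/37 - 2809/18092 = -339129/669404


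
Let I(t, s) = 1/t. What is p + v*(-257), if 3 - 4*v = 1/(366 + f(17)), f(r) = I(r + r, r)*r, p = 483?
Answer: 851527/2932 ≈ 290.43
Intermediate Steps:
f(r) = ½ (f(r) = r/(r + r) = r/((2*r)) = (1/(2*r))*r = ½)
v = 2197/2932 (v = ¾ - 1/(4*(366 + ½)) = ¾ - 1/(4*733/2) = ¾ - ¼*2/733 = ¾ - 1/1466 = 2197/2932 ≈ 0.74932)
p + v*(-257) = 483 + (2197/2932)*(-257) = 483 - 564629/2932 = 851527/2932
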